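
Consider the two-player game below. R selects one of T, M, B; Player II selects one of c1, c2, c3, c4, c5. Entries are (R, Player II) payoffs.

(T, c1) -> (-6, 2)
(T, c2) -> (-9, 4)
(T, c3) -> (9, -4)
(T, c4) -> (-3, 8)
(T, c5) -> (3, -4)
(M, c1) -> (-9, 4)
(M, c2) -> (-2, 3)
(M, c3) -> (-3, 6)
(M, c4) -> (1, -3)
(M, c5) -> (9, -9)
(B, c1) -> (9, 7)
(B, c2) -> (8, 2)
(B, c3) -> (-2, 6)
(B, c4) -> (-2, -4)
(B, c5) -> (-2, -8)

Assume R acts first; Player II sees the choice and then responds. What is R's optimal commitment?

B

Solve by backward induction (R leads).
- T: Player II compares 2, 4, -4, 8, -4 and picks c4; R would get -3.
- M: Player II compares 4, 3, 6, -3, -9 and picks c3; R would get -3.
- B: Player II compares 7, 2, 6, -4, -8 and picks c1; R would get 9.
Maximizing over -3, -3, 9, R chooses B. Subgame-perfect outcome: (B, c1) with payoffs (9, 7).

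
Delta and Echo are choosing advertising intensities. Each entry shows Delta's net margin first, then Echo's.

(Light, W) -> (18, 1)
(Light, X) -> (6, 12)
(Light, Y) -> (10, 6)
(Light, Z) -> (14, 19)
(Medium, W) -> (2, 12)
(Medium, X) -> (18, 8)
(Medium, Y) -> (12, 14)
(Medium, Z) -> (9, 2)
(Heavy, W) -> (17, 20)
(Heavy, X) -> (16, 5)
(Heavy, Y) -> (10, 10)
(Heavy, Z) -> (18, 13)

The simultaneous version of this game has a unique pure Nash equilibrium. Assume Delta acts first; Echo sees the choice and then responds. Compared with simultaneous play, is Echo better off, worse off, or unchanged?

better off

Solve by backward induction (Delta leads).
- Light: Echo compares 1, 12, 6, 19 and picks Z; Delta would get 14.
- Medium: Echo compares 12, 8, 14, 2 and picks Y; Delta would get 12.
- Heavy: Echo compares 20, 5, 10, 13 and picks W; Delta would get 17.
Among 14, 12, 17, the best is 17 at Heavy. Subgame-perfect outcome: (Heavy, W) with payoffs (17, 20).
Under simultaneous play:
Delta's best replies: W→Light; X→Medium; Y→Medium; Z→Heavy.
Echo's best replies: Light→Z; Medium→Y; Heavy→W.
Only (Medium, Y) has each player best-responding; Nash payoffs (12, 14).
Echo earns 20 sequentially versus 14 at the Nash outcome: better off.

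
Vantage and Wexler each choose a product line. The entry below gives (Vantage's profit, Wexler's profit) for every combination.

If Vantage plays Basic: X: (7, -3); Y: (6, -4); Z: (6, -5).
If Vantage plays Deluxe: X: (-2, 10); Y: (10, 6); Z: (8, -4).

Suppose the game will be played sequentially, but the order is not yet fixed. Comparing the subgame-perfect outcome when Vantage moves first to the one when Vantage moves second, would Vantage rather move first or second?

If Vantage leads: Wexler's best replies are Basic→X, Deluxe→X; Vantage's induced payoffs 7, -2; outcome (Basic, X), payoffs (7, -3).
If Wexler leads: Vantage's best replies are X→Basic, Y→Deluxe, Z→Deluxe; Wexler's induced payoffs -3, 6, -4; outcome (Deluxe, Y), payoffs (10, 6).
Vantage gets 7 moving first and 10 moving second, so Vantage prefers to move second.

second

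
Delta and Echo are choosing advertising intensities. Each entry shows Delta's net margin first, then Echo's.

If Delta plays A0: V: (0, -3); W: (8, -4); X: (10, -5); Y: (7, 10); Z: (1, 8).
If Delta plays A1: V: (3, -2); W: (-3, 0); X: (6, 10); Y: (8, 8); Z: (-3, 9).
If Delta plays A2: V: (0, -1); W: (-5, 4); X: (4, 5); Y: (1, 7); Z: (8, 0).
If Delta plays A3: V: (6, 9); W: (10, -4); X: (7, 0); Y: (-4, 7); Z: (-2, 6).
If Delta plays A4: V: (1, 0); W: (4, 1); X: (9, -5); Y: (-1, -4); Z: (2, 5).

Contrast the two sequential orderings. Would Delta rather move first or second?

If Delta leads: Echo's best replies are A0→Y, A1→X, A2→Y, A3→V, A4→Z; Delta's induced payoffs 7, 6, 1, 6, 2; outcome (A0, Y), payoffs (7, 10).
If Echo leads: Delta's best replies are V→A3, W→A3, X→A0, Y→A1, Z→A2; Echo's induced payoffs 9, -4, -5, 8, 0; outcome (A3, V), payoffs (6, 9).
Delta gets 7 moving first and 6 moving second, so Delta prefers to move first.

first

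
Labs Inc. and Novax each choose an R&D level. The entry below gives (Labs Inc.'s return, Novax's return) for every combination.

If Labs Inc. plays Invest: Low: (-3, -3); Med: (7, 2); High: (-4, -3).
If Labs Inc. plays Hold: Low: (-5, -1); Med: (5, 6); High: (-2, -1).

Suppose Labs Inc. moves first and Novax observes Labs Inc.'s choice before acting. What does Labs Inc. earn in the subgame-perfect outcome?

7

Work backward from Novax's decision.
- Invest: BR = Med, leader payoff 7.
- Hold: BR = Med, leader payoff 5.
Maximizing over 7, 5, Labs Inc. chooses Invest. Subgame-perfect outcome: (Invest, Med) with payoffs (7, 2).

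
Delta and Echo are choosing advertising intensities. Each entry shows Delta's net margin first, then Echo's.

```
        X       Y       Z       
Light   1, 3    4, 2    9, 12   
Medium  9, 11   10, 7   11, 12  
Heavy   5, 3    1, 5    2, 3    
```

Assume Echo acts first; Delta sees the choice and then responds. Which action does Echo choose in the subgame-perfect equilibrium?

Z

Solve by backward induction (Echo leads).
- X: Delta compares 1, 9, 5 and picks Medium; Echo would get 11.
- Y: Delta compares 4, 10, 1 and picks Medium; Echo would get 7.
- Z: Delta compares 9, 11, 2 and picks Medium; Echo would get 12.
Echo's induced payoffs are 11, 7, 12, so Echo commits to Z. Subgame-perfect outcome: (Medium, Z) with payoffs (11, 12).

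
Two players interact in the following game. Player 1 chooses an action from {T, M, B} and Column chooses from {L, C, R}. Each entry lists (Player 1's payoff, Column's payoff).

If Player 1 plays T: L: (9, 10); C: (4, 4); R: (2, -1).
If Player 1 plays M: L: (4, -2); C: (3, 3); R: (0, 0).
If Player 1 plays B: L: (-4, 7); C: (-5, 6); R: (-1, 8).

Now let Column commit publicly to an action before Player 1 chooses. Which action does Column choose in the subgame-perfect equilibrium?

Player 1 best-responds to each possible Column move:
- L: Player 1 compares 9, 4, -4 and picks T; Column would get 10.
- C: Player 1 compares 4, 3, -5 and picks T; Column would get 4.
- R: Player 1 compares 2, 0, -1 and picks T; Column would get -1.
Maximizing over 10, 4, -1, Column chooses L. Subgame-perfect outcome: (T, L) with payoffs (9, 10).

L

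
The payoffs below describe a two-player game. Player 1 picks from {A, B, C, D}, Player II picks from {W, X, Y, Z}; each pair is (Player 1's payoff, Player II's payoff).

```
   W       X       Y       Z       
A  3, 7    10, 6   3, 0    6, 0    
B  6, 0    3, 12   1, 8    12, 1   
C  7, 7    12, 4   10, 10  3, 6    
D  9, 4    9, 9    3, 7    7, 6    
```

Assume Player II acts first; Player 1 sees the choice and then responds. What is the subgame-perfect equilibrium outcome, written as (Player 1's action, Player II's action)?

Solve by backward induction (Player II leads).
- W: BR = D, leader payoff 4.
- X: BR = C, leader payoff 4.
- Y: BR = C, leader payoff 10.
- Z: BR = B, leader payoff 1.
Among 4, 4, 10, 1, the best is 10 at Y. Subgame-perfect outcome: (C, Y) with payoffs (10, 10).

(C, Y)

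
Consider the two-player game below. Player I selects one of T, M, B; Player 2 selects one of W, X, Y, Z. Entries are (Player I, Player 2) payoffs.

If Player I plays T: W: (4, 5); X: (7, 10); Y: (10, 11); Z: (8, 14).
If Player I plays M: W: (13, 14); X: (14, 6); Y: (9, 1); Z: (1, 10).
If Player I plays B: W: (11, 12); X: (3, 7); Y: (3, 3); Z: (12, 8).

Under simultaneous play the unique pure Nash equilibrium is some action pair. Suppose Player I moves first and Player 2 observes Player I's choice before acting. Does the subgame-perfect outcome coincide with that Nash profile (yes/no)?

yes

Backward induction with Player I moving first.
- T: Player 2 compares 5, 10, 11, 14 and picks Z; Player I would get 8.
- M: Player 2 compares 14, 6, 1, 10 and picks W; Player I would get 13.
- B: Player 2 compares 12, 7, 3, 8 and picks W; Player I would get 11.
Among 8, 13, 11, the best is 13 at M. Subgame-perfect outcome: (M, W) with payoffs (13, 14).
Now find the simultaneous Nash equilibrium.
Player I's best replies: W→M; X→M; Y→T; Z→B.
Player 2's best replies: T→Z; M→W; B→W.
Only (M, W) has each player best-responding; Nash payoffs (13, 14).
Sequential outcome (M, W) coincides with the Nash profile (M, W).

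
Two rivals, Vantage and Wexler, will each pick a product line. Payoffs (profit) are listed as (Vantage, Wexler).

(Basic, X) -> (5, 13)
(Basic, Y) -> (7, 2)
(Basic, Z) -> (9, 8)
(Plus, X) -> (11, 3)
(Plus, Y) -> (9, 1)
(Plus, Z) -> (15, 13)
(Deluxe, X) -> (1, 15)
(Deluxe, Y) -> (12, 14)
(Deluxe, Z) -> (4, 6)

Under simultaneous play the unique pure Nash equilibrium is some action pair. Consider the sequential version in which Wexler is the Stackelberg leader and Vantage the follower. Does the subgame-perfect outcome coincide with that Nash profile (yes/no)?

Solve by backward induction (Wexler leads).
- X: Vantage compares 5, 11, 1 and picks Plus; Wexler would get 3.
- Y: Vantage compares 7, 9, 12 and picks Deluxe; Wexler would get 14.
- Z: Vantage compares 9, 15, 4 and picks Plus; Wexler would get 13.
Among 3, 14, 13, the best is 14 at Y. Subgame-perfect outcome: (Deluxe, Y) with payoffs (12, 14).
For the simultaneous game, intersect best replies.
Vantage's best replies: X→Plus; Y→Deluxe; Z→Plus.
Wexler's best replies: Basic→X; Plus→Z; Deluxe→X.
The unique mutual best reply is (Plus, Z), giving (15, 13).
Sequential outcome (Deluxe, Y) differs from the Nash profile (Plus, Z).

no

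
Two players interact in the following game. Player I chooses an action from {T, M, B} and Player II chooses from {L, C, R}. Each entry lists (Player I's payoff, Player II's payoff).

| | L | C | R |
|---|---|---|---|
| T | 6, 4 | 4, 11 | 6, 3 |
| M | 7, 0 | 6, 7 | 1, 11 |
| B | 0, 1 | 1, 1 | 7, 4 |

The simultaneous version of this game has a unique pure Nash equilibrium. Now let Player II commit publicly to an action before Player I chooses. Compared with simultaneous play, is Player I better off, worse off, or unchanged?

worse off

Backward induction with Player II moving first.
- L: Player I compares 6, 7, 0 and picks M; Player II would get 0.
- C: Player I compares 4, 6, 1 and picks M; Player II would get 7.
- R: Player I compares 6, 1, 7 and picks B; Player II would get 4.
Maximizing over 0, 7, 4, Player II chooses C. Subgame-perfect outcome: (M, C) with payoffs (6, 7).
Now find the simultaneous Nash equilibrium.
Player I's best replies: L→M; C→M; R→B.
Player II's best replies: T→C; M→R; B→R.
The unique mutual best reply is (B, R), giving (7, 4).
Player I earns 6 sequentially versus 7 at the Nash outcome: worse off.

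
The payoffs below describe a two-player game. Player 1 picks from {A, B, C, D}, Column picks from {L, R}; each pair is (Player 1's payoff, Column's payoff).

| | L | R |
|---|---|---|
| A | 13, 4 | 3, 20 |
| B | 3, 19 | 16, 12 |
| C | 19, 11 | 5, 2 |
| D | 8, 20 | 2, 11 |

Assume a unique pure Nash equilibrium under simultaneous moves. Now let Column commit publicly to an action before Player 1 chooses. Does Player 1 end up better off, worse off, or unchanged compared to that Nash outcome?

Solve by backward induction (Column leads).
- L → Player 1 plays C (best of 13, 3, 19, 8); Column gets 11.
- R → Player 1 plays B (best of 3, 16, 5, 2); Column gets 12.
Among 11, 12, the best is 12 at R. Subgame-perfect outcome: (B, R) with payoffs (16, 12).
Now find the simultaneous Nash equilibrium.
Player 1's best replies: L→C; R→B.
Column's best replies: A→R; B→L; C→L; D→L.
The unique mutual best reply is (C, L), giving (19, 11).
Player 1 earns 16 sequentially versus 19 at the Nash outcome: worse off.

worse off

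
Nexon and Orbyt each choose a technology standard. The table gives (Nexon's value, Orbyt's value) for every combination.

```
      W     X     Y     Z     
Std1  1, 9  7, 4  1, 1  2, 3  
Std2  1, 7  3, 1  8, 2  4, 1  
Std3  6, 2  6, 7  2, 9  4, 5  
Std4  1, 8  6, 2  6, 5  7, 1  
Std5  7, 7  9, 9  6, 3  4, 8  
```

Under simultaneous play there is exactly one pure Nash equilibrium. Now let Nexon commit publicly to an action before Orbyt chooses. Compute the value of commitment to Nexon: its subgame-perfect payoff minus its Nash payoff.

Solve by backward induction (Nexon leads).
- Std1: Orbyt compares 9, 4, 1, 3 and picks W; Nexon would get 1.
- Std2: Orbyt compares 7, 1, 2, 1 and picks W; Nexon would get 1.
- Std3: Orbyt compares 2, 7, 9, 5 and picks Y; Nexon would get 2.
- Std4: Orbyt compares 8, 2, 5, 1 and picks W; Nexon would get 1.
- Std5: Orbyt compares 7, 9, 3, 8 and picks X; Nexon would get 9.
Among 1, 1, 2, 1, 9, the best is 9 at Std5. Subgame-perfect outcome: (Std5, X) with payoffs (9, 9).
Now find the simultaneous Nash equilibrium.
Nexon's best replies: W→Std5; X→Std5; Y→Std2; Z→Std4.
Orbyt's best replies: Std1→W; Std2→W; Std3→Y; Std4→W; Std5→X.
The unique mutual best reply is (Std5, X), giving (9, 9).
Nexon's commitment gain: 9 − 9 = 0.

0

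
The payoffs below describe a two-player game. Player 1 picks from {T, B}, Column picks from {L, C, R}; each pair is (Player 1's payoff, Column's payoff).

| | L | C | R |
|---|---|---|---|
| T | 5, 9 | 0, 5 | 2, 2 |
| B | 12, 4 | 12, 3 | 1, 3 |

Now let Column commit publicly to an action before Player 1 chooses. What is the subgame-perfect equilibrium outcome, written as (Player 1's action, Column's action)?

Backward induction with Column moving first.
- L: Player 1 compares 5, 12 and picks B; Column would get 4.
- C: Player 1 compares 0, 12 and picks B; Column would get 3.
- R: Player 1 compares 2, 1 and picks T; Column would get 2.
Column's induced payoffs are 4, 3, 2, so Column commits to L. Subgame-perfect outcome: (B, L) with payoffs (12, 4).

(B, L)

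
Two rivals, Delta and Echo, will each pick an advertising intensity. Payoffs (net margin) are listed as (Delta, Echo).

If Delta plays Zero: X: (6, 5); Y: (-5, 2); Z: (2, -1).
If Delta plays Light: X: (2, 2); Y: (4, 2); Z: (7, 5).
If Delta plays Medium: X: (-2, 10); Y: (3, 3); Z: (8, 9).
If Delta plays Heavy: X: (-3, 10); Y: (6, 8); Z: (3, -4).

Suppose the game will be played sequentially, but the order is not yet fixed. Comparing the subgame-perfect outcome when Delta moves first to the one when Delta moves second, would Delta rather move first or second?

second

If Delta leads: Echo's best replies are Zero→X, Light→Z, Medium→X, Heavy→X; Delta's induced payoffs 6, 7, -2, -3; outcome (Light, Z), payoffs (7, 5).
If Echo leads: Delta's best replies are X→Zero, Y→Heavy, Z→Medium; Echo's induced payoffs 5, 8, 9; outcome (Medium, Z), payoffs (8, 9).
Delta gets 7 moving first and 8 moving second, so Delta prefers to move second.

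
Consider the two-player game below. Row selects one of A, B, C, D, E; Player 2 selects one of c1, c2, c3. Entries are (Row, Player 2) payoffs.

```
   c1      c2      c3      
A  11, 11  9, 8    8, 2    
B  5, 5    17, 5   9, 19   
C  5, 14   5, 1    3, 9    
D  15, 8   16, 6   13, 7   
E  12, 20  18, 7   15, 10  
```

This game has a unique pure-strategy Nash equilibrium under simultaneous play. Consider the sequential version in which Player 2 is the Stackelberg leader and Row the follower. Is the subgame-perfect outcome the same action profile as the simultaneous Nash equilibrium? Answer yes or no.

no

Row best-responds to each possible Player 2 move:
- c1: BR = D, leader payoff 8.
- c2: BR = E, leader payoff 7.
- c3: BR = E, leader payoff 10.
Player 2's induced payoffs are 8, 7, 10, so Player 2 commits to c3. Subgame-perfect outcome: (E, c3) with payoffs (15, 10).
Now find the simultaneous Nash equilibrium.
Row's best replies: c1→D; c2→E; c3→E.
Player 2's best replies: A→c1; B→c3; C→c1; D→c1; E→c1.
The unique mutual best reply is (D, c1), giving (15, 8).
Sequential outcome (E, c3) differs from the Nash profile (D, c1).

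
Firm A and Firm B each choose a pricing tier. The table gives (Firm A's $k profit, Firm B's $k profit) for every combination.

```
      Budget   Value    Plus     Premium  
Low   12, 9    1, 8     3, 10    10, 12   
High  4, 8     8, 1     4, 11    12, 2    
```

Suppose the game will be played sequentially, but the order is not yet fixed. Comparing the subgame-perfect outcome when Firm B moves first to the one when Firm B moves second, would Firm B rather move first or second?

second

If Firm A leads: Firm B's best replies are Low→Premium, High→Plus; Firm A's induced payoffs 10, 4; outcome (Low, Premium), payoffs (10, 12).
If Firm B leads: Firm A's best replies are Budget→Low, Value→High, Plus→High, Premium→High; Firm B's induced payoffs 9, 1, 11, 2; outcome (High, Plus), payoffs (4, 11).
Firm B gets 11 moving first and 12 moving second, so Firm B prefers to move second.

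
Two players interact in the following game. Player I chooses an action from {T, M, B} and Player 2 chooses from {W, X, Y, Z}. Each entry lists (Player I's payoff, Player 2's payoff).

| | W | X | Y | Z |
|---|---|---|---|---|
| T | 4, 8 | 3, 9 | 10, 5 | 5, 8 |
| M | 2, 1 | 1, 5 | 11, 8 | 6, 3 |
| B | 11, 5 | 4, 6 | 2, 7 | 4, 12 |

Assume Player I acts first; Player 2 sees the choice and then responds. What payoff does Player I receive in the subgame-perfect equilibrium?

Solve by backward induction (Player I leads).
- T: Player 2 compares 8, 9, 5, 8 and picks X; Player I would get 3.
- M: Player 2 compares 1, 5, 8, 3 and picks Y; Player I would get 11.
- B: Player 2 compares 5, 6, 7, 12 and picks Z; Player I would get 4.
Player I's induced payoffs are 3, 11, 4, so Player I commits to M. Subgame-perfect outcome: (M, Y) with payoffs (11, 8).

11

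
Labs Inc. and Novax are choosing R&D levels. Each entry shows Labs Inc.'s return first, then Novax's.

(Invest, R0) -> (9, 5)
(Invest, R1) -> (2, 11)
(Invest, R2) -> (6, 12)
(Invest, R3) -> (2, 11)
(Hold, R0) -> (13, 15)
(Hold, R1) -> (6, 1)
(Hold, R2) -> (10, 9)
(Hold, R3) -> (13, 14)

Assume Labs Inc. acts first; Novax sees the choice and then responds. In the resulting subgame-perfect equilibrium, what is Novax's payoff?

15

Work backward from Novax's decision.
- Invest: Novax compares 5, 11, 12, 11 and picks R2; Labs Inc. would get 6.
- Hold: Novax compares 15, 1, 9, 14 and picks R0; Labs Inc. would get 13.
Among 6, 13, the best is 13 at Hold. Subgame-perfect outcome: (Hold, R0) with payoffs (13, 15).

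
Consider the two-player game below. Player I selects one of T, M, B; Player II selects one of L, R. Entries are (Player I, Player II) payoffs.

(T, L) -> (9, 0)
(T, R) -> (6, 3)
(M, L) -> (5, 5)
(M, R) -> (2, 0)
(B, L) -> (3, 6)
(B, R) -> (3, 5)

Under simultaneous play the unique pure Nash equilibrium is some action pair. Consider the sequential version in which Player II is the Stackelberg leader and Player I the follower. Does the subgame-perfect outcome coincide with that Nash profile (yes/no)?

yes

Backward induction with Player II moving first.
- L: BR = T, leader payoff 0.
- R: BR = T, leader payoff 3.
Maximizing over 0, 3, Player II chooses R. Subgame-perfect outcome: (T, R) with payoffs (6, 3).
Now find the simultaneous Nash equilibrium.
Player I's best replies: L→T; R→T.
Player II's best replies: T→R; M→L; B→L.
The unique mutual best reply is (T, R), giving (6, 3).
Sequential outcome (T, R) coincides with the Nash profile (T, R).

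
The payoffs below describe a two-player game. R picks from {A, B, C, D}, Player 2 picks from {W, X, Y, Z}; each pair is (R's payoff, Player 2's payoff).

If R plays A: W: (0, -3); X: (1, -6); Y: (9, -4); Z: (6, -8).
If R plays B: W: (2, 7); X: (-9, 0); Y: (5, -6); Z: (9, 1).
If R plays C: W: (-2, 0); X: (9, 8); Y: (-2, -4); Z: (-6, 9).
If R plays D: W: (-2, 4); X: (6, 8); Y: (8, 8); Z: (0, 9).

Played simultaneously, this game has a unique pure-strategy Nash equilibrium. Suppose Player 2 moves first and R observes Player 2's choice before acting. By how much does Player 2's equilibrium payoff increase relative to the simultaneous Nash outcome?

Backward induction with Player 2 moving first.
- W → R plays B (best of 0, 2, -2, -2); Player 2 gets 7.
- X → R plays C (best of 1, -9, 9, 6); Player 2 gets 8.
- Y → R plays A (best of 9, 5, -2, 8); Player 2 gets -4.
- Z → R plays B (best of 6, 9, -6, 0); Player 2 gets 1.
Maximizing over 7, 8, -4, 1, Player 2 chooses X. Subgame-perfect outcome: (C, X) with payoffs (9, 8).
Under simultaneous play:
R's best replies: W→B; X→C; Y→A; Z→B.
Player 2's best replies: A→W; B→W; C→Z; D→Z.
Only (B, W) has each player best-responding; Nash payoffs (2, 7).
Player 2's commitment gain: 8 − 7 = 1.

1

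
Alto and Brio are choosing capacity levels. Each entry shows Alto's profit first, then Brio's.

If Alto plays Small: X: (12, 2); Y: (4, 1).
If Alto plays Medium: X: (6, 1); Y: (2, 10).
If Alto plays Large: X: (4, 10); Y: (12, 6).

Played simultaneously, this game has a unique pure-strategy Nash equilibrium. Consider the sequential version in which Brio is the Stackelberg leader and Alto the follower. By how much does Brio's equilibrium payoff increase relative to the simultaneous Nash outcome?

4

Solve by backward induction (Brio leads).
- X: Alto compares 12, 6, 4 and picks Small; Brio would get 2.
- Y: Alto compares 4, 2, 12 and picks Large; Brio would get 6.
Brio's induced payoffs are 2, 6, so Brio commits to Y. Subgame-perfect outcome: (Large, Y) with payoffs (12, 6).
For the simultaneous game, intersect best replies.
Alto's best replies: X→Small; Y→Large.
Brio's best replies: Small→X; Medium→Y; Large→X.
The unique mutual best reply is (Small, X), giving (12, 2).
Brio's commitment gain: 6 − 2 = 4.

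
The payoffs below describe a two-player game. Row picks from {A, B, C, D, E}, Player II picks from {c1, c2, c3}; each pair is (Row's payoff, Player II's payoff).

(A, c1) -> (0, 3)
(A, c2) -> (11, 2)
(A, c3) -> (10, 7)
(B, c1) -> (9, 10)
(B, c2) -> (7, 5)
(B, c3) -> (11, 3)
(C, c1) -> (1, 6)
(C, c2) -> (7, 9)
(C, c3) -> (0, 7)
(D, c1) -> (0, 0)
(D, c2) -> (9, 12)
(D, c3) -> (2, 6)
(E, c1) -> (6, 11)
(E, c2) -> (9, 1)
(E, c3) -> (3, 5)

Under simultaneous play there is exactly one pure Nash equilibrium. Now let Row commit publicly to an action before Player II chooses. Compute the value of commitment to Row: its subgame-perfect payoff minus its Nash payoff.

Solve by backward induction (Row leads).
- A → Player II plays c3 (best of 3, 2, 7); Row gets 10.
- B → Player II plays c1 (best of 10, 5, 3); Row gets 9.
- C → Player II plays c2 (best of 6, 9, 7); Row gets 7.
- D → Player II plays c2 (best of 0, 12, 6); Row gets 9.
- E → Player II plays c1 (best of 11, 1, 5); Row gets 6.
Among 10, 9, 7, 9, 6, the best is 10 at A. Subgame-perfect outcome: (A, c3) with payoffs (10, 7).
Now find the simultaneous Nash equilibrium.
Row's best replies: c1→B; c2→A; c3→B.
Player II's best replies: A→c3; B→c1; C→c2; D→c2; E→c1.
The unique mutual best reply is (B, c1), giving (9, 10).
Row's commitment gain: 10 − 9 = 1.

1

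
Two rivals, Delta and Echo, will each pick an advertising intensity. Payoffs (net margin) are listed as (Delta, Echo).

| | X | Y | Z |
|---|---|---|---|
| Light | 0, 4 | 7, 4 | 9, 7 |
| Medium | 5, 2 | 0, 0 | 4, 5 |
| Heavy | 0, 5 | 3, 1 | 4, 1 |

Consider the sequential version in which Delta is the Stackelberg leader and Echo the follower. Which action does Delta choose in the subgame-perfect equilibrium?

Light

Echo best-responds to each possible Delta move:
- Light: Echo compares 4, 4, 7 and picks Z; Delta would get 9.
- Medium: Echo compares 2, 0, 5 and picks Z; Delta would get 4.
- Heavy: Echo compares 5, 1, 1 and picks X; Delta would get 0.
Maximizing over 9, 4, 0, Delta chooses Light. Subgame-perfect outcome: (Light, Z) with payoffs (9, 7).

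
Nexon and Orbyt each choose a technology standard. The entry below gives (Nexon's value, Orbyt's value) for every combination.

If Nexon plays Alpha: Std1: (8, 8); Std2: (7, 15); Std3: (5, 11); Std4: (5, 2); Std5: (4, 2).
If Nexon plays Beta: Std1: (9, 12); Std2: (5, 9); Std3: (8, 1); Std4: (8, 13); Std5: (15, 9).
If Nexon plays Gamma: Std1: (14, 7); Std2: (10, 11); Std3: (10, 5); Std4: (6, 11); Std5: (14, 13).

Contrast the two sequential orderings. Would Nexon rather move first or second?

first

If Nexon leads: Orbyt's best replies are Alpha→Std2, Beta→Std4, Gamma→Std5; Nexon's induced payoffs 7, 8, 14; outcome (Gamma, Std5), payoffs (14, 13).
If Orbyt leads: Nexon's best replies are Std1→Gamma, Std2→Gamma, Std3→Gamma, Std4→Beta, Std5→Beta; Orbyt's induced payoffs 7, 11, 5, 13, 9; outcome (Beta, Std4), payoffs (8, 13).
Nexon gets 14 moving first and 8 moving second, so Nexon prefers to move first.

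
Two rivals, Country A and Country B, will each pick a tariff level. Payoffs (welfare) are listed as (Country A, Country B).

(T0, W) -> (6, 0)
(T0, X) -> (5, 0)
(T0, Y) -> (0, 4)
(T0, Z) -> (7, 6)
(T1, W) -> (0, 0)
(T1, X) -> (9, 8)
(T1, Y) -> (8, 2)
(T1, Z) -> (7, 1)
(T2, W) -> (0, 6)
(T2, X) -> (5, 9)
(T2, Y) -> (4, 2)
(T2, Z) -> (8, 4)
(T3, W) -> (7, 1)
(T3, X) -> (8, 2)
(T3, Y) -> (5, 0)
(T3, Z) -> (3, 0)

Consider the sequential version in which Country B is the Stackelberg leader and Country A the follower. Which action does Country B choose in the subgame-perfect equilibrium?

Country A best-responds to each possible Country B move:
- W: BR = T3, leader payoff 1.
- X: BR = T1, leader payoff 8.
- Y: BR = T1, leader payoff 2.
- Z: BR = T2, leader payoff 4.
Country B's induced payoffs are 1, 8, 2, 4, so Country B commits to X. Subgame-perfect outcome: (T1, X) with payoffs (9, 8).

X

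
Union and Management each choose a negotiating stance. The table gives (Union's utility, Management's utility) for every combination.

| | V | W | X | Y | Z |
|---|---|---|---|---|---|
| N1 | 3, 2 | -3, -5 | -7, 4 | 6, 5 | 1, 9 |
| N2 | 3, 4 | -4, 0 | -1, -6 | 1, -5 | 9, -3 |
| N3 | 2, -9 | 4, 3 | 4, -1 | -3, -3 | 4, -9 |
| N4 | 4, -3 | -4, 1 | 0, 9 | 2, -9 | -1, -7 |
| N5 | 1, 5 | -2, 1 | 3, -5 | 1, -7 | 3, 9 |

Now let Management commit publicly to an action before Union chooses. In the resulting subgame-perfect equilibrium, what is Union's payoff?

Solve by backward induction (Management leads).
- V: Union compares 3, 3, 2, 4, 1 and picks N4; Management would get -3.
- W: Union compares -3, -4, 4, -4, -2 and picks N3; Management would get 3.
- X: Union compares -7, -1, 4, 0, 3 and picks N3; Management would get -1.
- Y: Union compares 6, 1, -3, 2, 1 and picks N1; Management would get 5.
- Z: Union compares 1, 9, 4, -1, 3 and picks N2; Management would get -3.
Maximizing over -3, 3, -1, 5, -3, Management chooses Y. Subgame-perfect outcome: (N1, Y) with payoffs (6, 5).

6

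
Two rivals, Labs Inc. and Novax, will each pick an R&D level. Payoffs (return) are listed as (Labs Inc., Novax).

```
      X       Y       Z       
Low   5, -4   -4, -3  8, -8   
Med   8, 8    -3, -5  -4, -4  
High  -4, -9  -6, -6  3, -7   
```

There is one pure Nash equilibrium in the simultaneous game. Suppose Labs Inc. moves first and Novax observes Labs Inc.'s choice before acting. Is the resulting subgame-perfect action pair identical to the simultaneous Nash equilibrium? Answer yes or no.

Solve by backward induction (Labs Inc. leads).
- Low: BR = Y, leader payoff -4.
- Med: BR = X, leader payoff 8.
- High: BR = Y, leader payoff -6.
Maximizing over -4, 8, -6, Labs Inc. chooses Med. Subgame-perfect outcome: (Med, X) with payoffs (8, 8).
Now find the simultaneous Nash equilibrium.
Labs Inc.'s best replies: X→Med; Y→Med; Z→Low.
Novax's best replies: Low→Y; Med→X; High→Y.
Only (Med, X) has each player best-responding; Nash payoffs (8, 8).
Sequential outcome (Med, X) coincides with the Nash profile (Med, X).

yes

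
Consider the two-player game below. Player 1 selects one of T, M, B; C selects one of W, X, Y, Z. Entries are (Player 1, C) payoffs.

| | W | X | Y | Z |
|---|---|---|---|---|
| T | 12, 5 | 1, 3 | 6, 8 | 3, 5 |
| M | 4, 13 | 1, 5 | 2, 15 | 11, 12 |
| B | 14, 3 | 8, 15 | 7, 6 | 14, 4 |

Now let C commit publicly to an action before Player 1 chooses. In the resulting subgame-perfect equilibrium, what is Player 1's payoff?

8

Player 1 best-responds to each possible C move:
- W → Player 1 plays B (best of 12, 4, 14); C gets 3.
- X → Player 1 plays B (best of 1, 1, 8); C gets 15.
- Y → Player 1 plays B (best of 6, 2, 7); C gets 6.
- Z → Player 1 plays B (best of 3, 11, 14); C gets 4.
Maximizing over 3, 15, 6, 4, C chooses X. Subgame-perfect outcome: (B, X) with payoffs (8, 15).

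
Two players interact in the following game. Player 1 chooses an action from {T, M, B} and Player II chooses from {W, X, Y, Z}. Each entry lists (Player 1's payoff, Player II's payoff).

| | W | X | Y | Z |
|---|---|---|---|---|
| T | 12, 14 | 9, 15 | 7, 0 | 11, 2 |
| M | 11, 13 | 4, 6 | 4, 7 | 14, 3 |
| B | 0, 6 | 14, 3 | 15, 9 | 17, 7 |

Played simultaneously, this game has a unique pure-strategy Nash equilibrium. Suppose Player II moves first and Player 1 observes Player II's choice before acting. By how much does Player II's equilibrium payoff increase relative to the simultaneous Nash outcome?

5

Player 1 best-responds to each possible Player II move:
- W: BR = T, leader payoff 14.
- X: BR = B, leader payoff 3.
- Y: BR = B, leader payoff 9.
- Z: BR = B, leader payoff 7.
Maximizing over 14, 3, 9, 7, Player II chooses W. Subgame-perfect outcome: (T, W) with payoffs (12, 14).
For the simultaneous game, intersect best replies.
Player 1's best replies: W→T; X→B; Y→B; Z→B.
Player II's best replies: T→X; M→W; B→Y.
Only (B, Y) has each player best-responding; Nash payoffs (15, 9).
Player II's commitment gain: 14 − 9 = 5.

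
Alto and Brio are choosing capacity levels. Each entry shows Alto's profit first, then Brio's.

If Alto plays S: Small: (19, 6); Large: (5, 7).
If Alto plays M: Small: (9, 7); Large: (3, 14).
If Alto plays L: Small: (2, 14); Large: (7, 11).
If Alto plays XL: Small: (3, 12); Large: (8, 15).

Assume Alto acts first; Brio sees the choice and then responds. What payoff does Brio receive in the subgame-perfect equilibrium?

15

Brio best-responds to each possible Alto move:
- S → Brio plays Large (best of 6, 7); Alto gets 5.
- M → Brio plays Large (best of 7, 14); Alto gets 3.
- L → Brio plays Small (best of 14, 11); Alto gets 2.
- XL → Brio plays Large (best of 12, 15); Alto gets 8.
Maximizing over 5, 3, 2, 8, Alto chooses XL. Subgame-perfect outcome: (XL, Large) with payoffs (8, 15).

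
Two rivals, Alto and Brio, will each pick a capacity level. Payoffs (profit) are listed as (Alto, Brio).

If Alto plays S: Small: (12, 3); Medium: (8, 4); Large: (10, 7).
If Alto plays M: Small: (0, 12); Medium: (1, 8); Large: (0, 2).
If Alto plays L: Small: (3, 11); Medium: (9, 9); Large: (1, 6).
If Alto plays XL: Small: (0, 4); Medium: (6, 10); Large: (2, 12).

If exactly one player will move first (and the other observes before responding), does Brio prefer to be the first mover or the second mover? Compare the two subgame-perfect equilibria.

first

If Alto leads: Brio's best replies are S→Large, M→Small, L→Small, XL→Large; Alto's induced payoffs 10, 0, 3, 2; outcome (S, Large), payoffs (10, 7).
If Brio leads: Alto's best replies are Small→S, Medium→L, Large→S; Brio's induced payoffs 3, 9, 7; outcome (L, Medium), payoffs (9, 9).
Brio gets 9 moving first and 7 moving second, so Brio prefers to move first.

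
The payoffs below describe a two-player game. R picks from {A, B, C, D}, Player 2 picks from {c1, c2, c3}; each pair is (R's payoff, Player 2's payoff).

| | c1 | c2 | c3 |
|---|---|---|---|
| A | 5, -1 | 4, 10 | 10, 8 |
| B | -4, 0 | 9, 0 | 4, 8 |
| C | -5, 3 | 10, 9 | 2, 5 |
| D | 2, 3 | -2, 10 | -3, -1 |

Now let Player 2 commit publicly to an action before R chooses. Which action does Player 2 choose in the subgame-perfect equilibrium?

Backward induction with Player 2 moving first.
- c1: R compares 5, -4, -5, 2 and picks A; Player 2 would get -1.
- c2: R compares 4, 9, 10, -2 and picks C; Player 2 would get 9.
- c3: R compares 10, 4, 2, -3 and picks A; Player 2 would get 8.
Player 2's induced payoffs are -1, 9, 8, so Player 2 commits to c2. Subgame-perfect outcome: (C, c2) with payoffs (10, 9).

c2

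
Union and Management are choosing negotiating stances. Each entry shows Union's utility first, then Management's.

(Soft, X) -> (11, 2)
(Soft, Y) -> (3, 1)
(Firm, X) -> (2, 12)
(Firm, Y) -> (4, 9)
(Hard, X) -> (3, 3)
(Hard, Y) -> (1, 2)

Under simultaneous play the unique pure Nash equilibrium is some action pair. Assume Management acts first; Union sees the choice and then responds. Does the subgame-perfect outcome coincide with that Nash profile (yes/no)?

no

Solve by backward induction (Management leads).
- X: Union compares 11, 2, 3 and picks Soft; Management would get 2.
- Y: Union compares 3, 4, 1 and picks Firm; Management would get 9.
Management's induced payoffs are 2, 9, so Management commits to Y. Subgame-perfect outcome: (Firm, Y) with payoffs (4, 9).
For the simultaneous game, intersect best replies.
Union's best replies: X→Soft; Y→Firm.
Management's best replies: Soft→X; Firm→X; Hard→X.
The unique mutual best reply is (Soft, X), giving (11, 2).
Sequential outcome (Firm, Y) differs from the Nash profile (Soft, X).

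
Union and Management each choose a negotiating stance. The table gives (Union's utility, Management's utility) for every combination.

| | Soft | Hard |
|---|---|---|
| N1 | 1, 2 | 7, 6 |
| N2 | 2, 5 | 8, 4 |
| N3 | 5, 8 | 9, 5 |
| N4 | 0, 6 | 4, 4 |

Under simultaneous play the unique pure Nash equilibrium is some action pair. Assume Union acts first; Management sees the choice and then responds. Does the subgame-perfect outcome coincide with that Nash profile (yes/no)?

Solve by backward induction (Union leads).
- N1: BR = Hard, leader payoff 7.
- N2: BR = Soft, leader payoff 2.
- N3: BR = Soft, leader payoff 5.
- N4: BR = Soft, leader payoff 0.
Maximizing over 7, 2, 5, 0, Union chooses N1. Subgame-perfect outcome: (N1, Hard) with payoffs (7, 6).
For the simultaneous game, intersect best replies.
Union's best replies: Soft→N3; Hard→N3.
Management's best replies: N1→Hard; N2→Soft; N3→Soft; N4→Soft.
Only (N3, Soft) has each player best-responding; Nash payoffs (5, 8).
Sequential outcome (N1, Hard) differs from the Nash profile (N3, Soft).

no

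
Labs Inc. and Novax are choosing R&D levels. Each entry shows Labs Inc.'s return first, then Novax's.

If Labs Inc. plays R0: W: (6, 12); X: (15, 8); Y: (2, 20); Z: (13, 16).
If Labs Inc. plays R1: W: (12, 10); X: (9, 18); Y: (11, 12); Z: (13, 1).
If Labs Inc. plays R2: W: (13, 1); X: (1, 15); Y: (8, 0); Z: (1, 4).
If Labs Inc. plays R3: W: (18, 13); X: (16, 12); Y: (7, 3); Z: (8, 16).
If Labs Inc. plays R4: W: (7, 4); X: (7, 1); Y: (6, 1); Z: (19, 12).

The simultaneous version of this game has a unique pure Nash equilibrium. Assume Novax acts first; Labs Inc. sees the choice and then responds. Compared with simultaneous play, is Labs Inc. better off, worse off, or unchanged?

worse off

Backward induction with Novax moving first.
- W: Labs Inc. compares 6, 12, 13, 18, 7 and picks R3; Novax would get 13.
- X: Labs Inc. compares 15, 9, 1, 16, 7 and picks R3; Novax would get 12.
- Y: Labs Inc. compares 2, 11, 8, 7, 6 and picks R1; Novax would get 12.
- Z: Labs Inc. compares 13, 13, 1, 8, 19 and picks R4; Novax would get 12.
Novax's induced payoffs are 13, 12, 12, 12, so Novax commits to W. Subgame-perfect outcome: (R3, W) with payoffs (18, 13).
Under simultaneous play:
Labs Inc.'s best replies: W→R3; X→R3; Y→R1; Z→R4.
Novax's best replies: R0→Y; R1→X; R2→X; R3→Z; R4→Z.
Only (R4, Z) has each player best-responding; Nash payoffs (19, 12).
Labs Inc. earns 18 sequentially versus 19 at the Nash outcome: worse off.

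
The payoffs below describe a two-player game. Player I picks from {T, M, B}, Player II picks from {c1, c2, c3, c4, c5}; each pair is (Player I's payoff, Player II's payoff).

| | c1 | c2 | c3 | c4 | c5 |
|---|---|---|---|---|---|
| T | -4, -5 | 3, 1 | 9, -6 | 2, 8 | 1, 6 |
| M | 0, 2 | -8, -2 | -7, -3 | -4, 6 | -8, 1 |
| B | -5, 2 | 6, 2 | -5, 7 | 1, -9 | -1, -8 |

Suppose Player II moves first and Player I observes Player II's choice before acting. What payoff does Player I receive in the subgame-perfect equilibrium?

Work backward from Player I's decision.
- c1: BR = M, leader payoff 2.
- c2: BR = B, leader payoff 2.
- c3: BR = T, leader payoff -6.
- c4: BR = T, leader payoff 8.
- c5: BR = T, leader payoff 6.
Player II's induced payoffs are 2, 2, -6, 8, 6, so Player II commits to c4. Subgame-perfect outcome: (T, c4) with payoffs (2, 8).

2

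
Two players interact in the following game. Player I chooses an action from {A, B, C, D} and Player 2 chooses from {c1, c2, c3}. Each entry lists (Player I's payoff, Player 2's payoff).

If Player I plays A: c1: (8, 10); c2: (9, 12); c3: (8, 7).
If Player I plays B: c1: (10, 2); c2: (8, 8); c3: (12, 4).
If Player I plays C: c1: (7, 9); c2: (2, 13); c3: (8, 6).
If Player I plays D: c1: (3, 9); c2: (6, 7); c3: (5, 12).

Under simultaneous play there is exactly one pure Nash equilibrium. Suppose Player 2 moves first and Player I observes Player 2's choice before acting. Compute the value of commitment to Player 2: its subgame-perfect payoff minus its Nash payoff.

Solve by backward induction (Player 2 leads).
- c1 → Player I plays B (best of 8, 10, 7, 3); Player 2 gets 2.
- c2 → Player I plays A (best of 9, 8, 2, 6); Player 2 gets 12.
- c3 → Player I plays B (best of 8, 12, 8, 5); Player 2 gets 4.
Among 2, 12, 4, the best is 12 at c2. Subgame-perfect outcome: (A, c2) with payoffs (9, 12).
Now find the simultaneous Nash equilibrium.
Player I's best replies: c1→B; c2→A; c3→B.
Player 2's best replies: A→c2; B→c2; C→c2; D→c3.
The unique mutual best reply is (A, c2), giving (9, 12).
Player 2's commitment gain: 12 − 12 = 0.

0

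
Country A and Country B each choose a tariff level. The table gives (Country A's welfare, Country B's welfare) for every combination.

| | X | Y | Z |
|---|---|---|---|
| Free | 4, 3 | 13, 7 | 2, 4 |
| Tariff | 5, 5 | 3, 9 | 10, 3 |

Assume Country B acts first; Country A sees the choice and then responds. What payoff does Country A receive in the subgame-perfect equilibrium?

Backward induction with Country B moving first.
- X: Country A compares 4, 5 and picks Tariff; Country B would get 5.
- Y: Country A compares 13, 3 and picks Free; Country B would get 7.
- Z: Country A compares 2, 10 and picks Tariff; Country B would get 3.
Maximizing over 5, 7, 3, Country B chooses Y. Subgame-perfect outcome: (Free, Y) with payoffs (13, 7).

13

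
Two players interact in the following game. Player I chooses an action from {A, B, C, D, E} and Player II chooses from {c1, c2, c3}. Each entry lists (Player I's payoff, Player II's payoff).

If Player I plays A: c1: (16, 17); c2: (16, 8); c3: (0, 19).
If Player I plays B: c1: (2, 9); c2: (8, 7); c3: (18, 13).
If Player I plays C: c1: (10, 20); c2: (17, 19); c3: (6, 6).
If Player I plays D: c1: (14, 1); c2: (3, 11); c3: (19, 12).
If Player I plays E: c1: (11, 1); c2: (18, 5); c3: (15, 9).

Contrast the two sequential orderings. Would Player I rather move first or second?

If Player I leads: Player II's best replies are A→c3, B→c3, C→c1, D→c3, E→c3; Player I's induced payoffs 0, 18, 10, 19, 15; outcome (D, c3), payoffs (19, 12).
If Player II leads: Player I's best replies are c1→A, c2→E, c3→D; Player II's induced payoffs 17, 5, 12; outcome (A, c1), payoffs (16, 17).
Player I gets 19 moving first and 16 moving second, so Player I prefers to move first.

first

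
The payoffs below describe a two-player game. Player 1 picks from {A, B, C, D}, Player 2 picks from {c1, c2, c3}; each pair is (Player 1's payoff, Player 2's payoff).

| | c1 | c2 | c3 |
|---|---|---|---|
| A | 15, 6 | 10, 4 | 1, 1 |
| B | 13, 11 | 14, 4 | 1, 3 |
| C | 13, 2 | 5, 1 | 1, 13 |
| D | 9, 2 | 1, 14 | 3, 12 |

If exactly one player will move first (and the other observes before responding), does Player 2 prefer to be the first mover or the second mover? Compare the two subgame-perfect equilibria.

If Player 1 leads: Player 2's best replies are A→c1, B→c1, C→c3, D→c2; Player 1's induced payoffs 15, 13, 1, 1; outcome (A, c1), payoffs (15, 6).
If Player 2 leads: Player 1's best replies are c1→A, c2→B, c3→D; Player 2's induced payoffs 6, 4, 12; outcome (D, c3), payoffs (3, 12).
Player 2 gets 12 moving first and 6 moving second, so Player 2 prefers to move first.

first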